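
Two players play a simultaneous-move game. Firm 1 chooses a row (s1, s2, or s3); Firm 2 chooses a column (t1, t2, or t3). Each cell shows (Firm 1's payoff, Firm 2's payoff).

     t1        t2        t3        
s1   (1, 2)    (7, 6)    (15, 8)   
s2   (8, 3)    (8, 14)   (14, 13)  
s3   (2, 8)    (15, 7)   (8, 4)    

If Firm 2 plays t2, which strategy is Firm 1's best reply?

With Firm 2 fixed at t2, Firm 1's payoffs are: s1 → 7, s2 → 8, s3 → 15.
The maximum is 15, achieved by s3.

s3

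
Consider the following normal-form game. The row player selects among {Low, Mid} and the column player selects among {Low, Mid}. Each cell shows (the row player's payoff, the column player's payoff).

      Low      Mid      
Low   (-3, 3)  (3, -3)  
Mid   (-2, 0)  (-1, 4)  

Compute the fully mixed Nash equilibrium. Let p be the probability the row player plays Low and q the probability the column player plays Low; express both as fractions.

p = 2/5, q = 4/5

Each player's mixing probability is pinned down by making the *other* player indifferent.
The column player indifferent between Low and Mid: p·3 + (1−p)·0 = p·(-3) + (1−p)·4 ⟹ 0 + 3p = 4 + (-7)p ⟹ p = 2/5.
The row player indifferent between Low and Mid: q·(-3) + (1−q)·3 = q·(-2) + (1−q)·(-1) ⟹ 3 + (-6)q = (-1) + (-1)q ⟹ q = 4/5.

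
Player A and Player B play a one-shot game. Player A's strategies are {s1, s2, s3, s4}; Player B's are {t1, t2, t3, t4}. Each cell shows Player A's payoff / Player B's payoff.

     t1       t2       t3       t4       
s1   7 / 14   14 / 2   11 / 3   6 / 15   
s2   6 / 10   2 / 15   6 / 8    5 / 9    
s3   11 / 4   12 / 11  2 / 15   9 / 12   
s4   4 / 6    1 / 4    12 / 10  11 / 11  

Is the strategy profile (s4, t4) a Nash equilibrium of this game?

Holding Player B at t4: Player A gets 11 from s4, versus 6 from s1, 5 from s2, 9 from s3. No profitable deviation for Player A.
Holding Player A at s4: Player B gets 11 from t4, versus 6 from t1, 4 from t2, 10 from t3. No profitable deviation for Player B either.

Yes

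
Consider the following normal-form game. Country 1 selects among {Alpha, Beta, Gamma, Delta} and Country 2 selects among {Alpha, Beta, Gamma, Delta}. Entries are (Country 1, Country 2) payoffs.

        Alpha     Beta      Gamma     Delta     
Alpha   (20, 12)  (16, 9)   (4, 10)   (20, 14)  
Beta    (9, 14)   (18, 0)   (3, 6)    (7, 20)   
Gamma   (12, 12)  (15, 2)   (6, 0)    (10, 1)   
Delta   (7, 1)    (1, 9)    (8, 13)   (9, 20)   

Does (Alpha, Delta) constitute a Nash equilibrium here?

Holding Country 2 at Delta: Country 1 gets 20 from Alpha, versus 7 from Beta, 10 from Gamma, 9 from Delta. No profitable deviation for Country 1.
Holding Country 1 at Alpha: Country 2 gets 14 from Delta, versus 12 from Alpha, 9 from Beta, 10 from Gamma. No profitable deviation for Country 2 either.

Yes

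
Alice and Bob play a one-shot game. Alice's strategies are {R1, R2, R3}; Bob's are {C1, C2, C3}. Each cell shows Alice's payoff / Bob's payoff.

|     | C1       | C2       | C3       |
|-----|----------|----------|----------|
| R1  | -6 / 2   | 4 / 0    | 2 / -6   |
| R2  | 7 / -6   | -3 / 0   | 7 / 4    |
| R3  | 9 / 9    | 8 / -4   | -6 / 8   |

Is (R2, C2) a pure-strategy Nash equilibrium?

Holding Bob at C2: Alice gets -3 from R2 but could get 8 by switching to R3. Alice has a profitable deviation.

No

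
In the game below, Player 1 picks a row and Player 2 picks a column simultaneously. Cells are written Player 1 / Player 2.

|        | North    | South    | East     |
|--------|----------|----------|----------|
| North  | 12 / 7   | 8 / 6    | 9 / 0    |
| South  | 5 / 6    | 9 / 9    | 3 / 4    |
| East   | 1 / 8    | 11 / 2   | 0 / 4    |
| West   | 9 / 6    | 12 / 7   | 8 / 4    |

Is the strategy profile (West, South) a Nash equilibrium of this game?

Holding Player 2 at South: Player 1 gets 12 from West, versus 8 from North, 9 from South, 11 from East. No profitable deviation for Player 1.
Holding Player 1 at West: Player 2 gets 7 from South, versus 6 from North, 4 from East. No profitable deviation for Player 2 either.

Yes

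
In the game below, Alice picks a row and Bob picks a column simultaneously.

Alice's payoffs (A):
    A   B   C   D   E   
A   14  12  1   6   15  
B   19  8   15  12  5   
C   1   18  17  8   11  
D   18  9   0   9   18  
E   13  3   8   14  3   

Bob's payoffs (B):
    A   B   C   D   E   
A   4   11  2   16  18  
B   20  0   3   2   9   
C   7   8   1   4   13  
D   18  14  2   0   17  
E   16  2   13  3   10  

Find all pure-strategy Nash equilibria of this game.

(B, A)

Check mutual best responses: a cell is a NE iff neither player can gain by unilaterally deviating.
Alice's best responses — vs A: B (payoff 19); vs B: C (payoff 18); vs C: C (payoff 17); vs D: E (payoff 14); vs E: D (payoff 18).
Bob's best responses — vs A: E (payoff 18); vs B: A (payoff 20); vs C: E (payoff 13); vs D: A (payoff 18); vs E: A (payoff 16).
The only mutual best response is (B, A); neither player gains by switching there.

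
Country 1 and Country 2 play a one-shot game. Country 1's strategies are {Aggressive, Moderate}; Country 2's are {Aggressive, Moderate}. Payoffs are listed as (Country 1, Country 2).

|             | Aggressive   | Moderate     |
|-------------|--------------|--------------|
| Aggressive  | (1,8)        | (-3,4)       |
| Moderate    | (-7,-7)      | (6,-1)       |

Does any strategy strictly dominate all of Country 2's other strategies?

Check whether one of Country 2's strategies beats all alternatives regardless of what the opponent does.
Aggressive is not dominant: against Moderate, Moderate gives -1 > -7.
Moderate is not dominant: against Aggressive, Aggressive gives 8 > 4.
No single strategy is best against every opponent action.

None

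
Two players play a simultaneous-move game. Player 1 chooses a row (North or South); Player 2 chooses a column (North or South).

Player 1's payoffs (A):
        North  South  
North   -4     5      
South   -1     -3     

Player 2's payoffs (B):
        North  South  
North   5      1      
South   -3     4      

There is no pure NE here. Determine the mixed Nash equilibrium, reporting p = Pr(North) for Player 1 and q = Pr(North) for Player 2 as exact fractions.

p = 7/11, q = 8/11

In a mixed NE each player is indifferent between their pure strategies, so the opponent's mix sets the indifference.
Player 2 indifferent between North and South: p·5 + (1−p)·(-3) = p·1 + (1−p)·4 ⟹ (-3) + 8p = 4 + (-3)p ⟹ p = 7/11.
Player 1 indifferent between North and South: q·(-4) + (1−q)·5 = q·(-1) + (1−q)·(-3) ⟹ 5 + (-9)q = (-3) + 2q ⟹ q = 8/11.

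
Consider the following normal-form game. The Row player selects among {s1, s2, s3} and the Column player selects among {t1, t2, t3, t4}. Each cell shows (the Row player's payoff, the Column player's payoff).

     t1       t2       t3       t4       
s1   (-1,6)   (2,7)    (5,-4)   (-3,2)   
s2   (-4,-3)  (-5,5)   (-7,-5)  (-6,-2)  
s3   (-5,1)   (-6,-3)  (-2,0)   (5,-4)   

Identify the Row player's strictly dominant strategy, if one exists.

No strictly dominant strategy

Check whether one of the Row player's strategies beats all alternatives regardless of what the opponent does.
s1 is not dominant: against t4, s3 gives 5 > -3.
s2 is not dominant: against t1, s1 gives -1 > -4.
s3 is not dominant: against t1, s1 gives -1 > -5.
No single strategy is best against every opponent action.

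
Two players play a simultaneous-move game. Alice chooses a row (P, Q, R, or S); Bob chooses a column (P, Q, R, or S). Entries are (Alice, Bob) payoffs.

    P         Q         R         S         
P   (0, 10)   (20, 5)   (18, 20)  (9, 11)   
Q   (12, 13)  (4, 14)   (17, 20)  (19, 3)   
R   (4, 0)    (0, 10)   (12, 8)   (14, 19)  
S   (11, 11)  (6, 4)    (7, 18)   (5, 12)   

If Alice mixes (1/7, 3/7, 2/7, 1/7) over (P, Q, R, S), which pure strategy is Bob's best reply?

R

Compute Bob's expected payoff from each pure strategy against the given mix.
P: (1/7)·10 + (3/7)·13 + (2/7)·0 + (1/7)·11 = 60/7
Q: (1/7)·5 + (3/7)·14 + (2/7)·10 + (1/7)·4 = 71/7
R: (1/7)·20 + (3/7)·20 + (2/7)·8 + (1/7)·18 = 114/7
S: (1/7)·11 + (3/7)·3 + (2/7)·19 + (1/7)·12 = 10
Highest expected payoff is 114/7, from R.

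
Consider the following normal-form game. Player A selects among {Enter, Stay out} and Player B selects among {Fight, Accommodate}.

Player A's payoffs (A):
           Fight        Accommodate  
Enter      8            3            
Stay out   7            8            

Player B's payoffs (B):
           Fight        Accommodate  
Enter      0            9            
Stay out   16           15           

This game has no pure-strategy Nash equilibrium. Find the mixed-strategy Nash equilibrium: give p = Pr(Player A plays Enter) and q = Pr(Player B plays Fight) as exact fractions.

Each player's mixing probability is pinned down by making the *other* player indifferent.
Player B indifferent between Fight and Accommodate: p·0 + (1−p)·16 = p·9 + (1−p)·15 ⟹ 16 + (-16)p = 15 + (-6)p ⟹ p = 1/10.
Player A indifferent between Enter and Stay out: q·8 + (1−q)·3 = q·7 + (1−q)·8 ⟹ 3 + 5q = 8 + (-1)q ⟹ q = 5/6.

p = 1/10, q = 5/6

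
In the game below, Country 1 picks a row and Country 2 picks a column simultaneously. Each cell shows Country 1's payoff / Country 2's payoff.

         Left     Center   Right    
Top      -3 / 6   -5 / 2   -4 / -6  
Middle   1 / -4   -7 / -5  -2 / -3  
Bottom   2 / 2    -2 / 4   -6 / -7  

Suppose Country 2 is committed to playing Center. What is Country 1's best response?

Bottom

With Country 2 fixed at Center, Country 1's payoffs are: Top → -5, Middle → -7, Bottom → -2.
The maximum is -2, achieved by Bottom.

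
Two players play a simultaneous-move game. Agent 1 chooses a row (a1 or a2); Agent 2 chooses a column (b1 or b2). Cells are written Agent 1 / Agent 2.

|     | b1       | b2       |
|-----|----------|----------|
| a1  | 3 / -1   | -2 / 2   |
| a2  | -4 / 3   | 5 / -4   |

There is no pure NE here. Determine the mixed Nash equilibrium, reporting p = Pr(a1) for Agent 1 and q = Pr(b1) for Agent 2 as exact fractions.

p = 7/10, q = 1/2

In a mixed NE each player is indifferent between their pure strategies, so the opponent's mix sets the indifference.
Agent 2 indifferent between b1 and b2: p·(-1) + (1−p)·3 = p·2 + (1−p)·(-4) ⟹ 3 + (-4)p = (-4) + 6p ⟹ p = 7/10.
Agent 1 indifferent between a1 and a2: q·3 + (1−q)·(-2) = q·(-4) + (1−q)·5 ⟹ (-2) + 5q = 5 + (-9)q ⟹ q = 1/2.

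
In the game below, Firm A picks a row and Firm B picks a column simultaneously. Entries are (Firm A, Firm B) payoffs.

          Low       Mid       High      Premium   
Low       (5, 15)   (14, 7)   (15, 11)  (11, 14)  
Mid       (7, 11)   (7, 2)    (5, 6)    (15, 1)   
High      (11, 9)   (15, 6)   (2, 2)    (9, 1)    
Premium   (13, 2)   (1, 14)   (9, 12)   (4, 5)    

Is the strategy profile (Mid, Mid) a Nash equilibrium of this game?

Holding Firm B at Mid: Firm A gets 7 from Mid but could get 15 by switching to High. Firm A has a profitable deviation.

No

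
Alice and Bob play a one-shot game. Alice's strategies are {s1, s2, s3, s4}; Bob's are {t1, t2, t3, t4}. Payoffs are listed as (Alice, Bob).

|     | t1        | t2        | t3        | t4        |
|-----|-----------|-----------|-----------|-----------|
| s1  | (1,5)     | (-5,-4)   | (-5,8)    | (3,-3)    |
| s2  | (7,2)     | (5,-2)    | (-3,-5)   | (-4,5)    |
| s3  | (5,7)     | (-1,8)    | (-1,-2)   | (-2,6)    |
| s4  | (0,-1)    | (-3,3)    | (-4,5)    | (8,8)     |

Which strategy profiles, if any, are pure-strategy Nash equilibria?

A profile is a Nash equilibrium when each player is best-responding to the other.
Alice's best responses — vs t1: s2 (payoff 7); vs t2: s2 (payoff 5); vs t3: s3 (payoff -1); vs t4: s4 (payoff 8).
Bob's best responses — vs s1: t3 (payoff 8); vs s2: t4 (payoff 5); vs s3: t2 (payoff 8); vs s4: t4 (payoff 8).
The only mutual best response is (s4, t4); neither player gains by switching there.

(s4, t4)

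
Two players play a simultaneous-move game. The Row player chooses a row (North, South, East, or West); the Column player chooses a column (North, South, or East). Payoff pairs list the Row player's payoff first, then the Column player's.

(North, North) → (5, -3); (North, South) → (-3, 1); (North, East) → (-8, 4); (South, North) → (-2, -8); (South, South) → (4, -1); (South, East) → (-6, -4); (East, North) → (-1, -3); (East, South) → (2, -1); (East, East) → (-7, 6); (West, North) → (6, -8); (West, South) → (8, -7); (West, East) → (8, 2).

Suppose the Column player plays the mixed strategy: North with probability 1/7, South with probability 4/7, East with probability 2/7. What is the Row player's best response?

West

Compute the Row player's expected payoff from each pure strategy against the given mix.
North: (1/7)·5 + (4/7)·(-3) + (2/7)·(-8) = -23/7
South: (1/7)·(-2) + (4/7)·4 + (2/7)·(-6) = 2/7
East: (1/7)·(-1) + (4/7)·2 + (2/7)·(-7) = -1
West: (1/7)·6 + (4/7)·8 + (2/7)·8 = 54/7
Highest expected payoff is 54/7, from West.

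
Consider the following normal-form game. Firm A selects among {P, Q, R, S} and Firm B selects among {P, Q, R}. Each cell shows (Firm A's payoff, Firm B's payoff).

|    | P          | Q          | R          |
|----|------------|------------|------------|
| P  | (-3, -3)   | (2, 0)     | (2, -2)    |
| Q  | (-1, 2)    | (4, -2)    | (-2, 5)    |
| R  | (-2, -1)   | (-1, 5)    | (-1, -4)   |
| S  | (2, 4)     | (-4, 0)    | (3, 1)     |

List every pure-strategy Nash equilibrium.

A profile is a Nash equilibrium when each player is best-responding to the other.
Firm A's best responses — vs P: S (payoff 2); vs Q: Q (payoff 4); vs R: S (payoff 3).
Firm B's best responses — vs P: Q (payoff 0); vs Q: R (payoff 5); vs R: Q (payoff 5); vs S: P (payoff 4).
The only mutual best response is (S, P); neither player gains by switching there.

(S, P)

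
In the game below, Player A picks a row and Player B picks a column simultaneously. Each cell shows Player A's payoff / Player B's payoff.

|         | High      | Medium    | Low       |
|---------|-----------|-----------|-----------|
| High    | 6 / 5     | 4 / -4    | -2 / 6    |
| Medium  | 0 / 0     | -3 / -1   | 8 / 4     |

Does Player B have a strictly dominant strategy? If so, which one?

Low

A strategy is strictly dominant if it gives Player B a strictly higher payoff than every other strategy, against every choice by the opponent.
Low strictly dominates: vs High: 6 > each of {5, -4}; vs Medium: 4 > each of {0, -1}.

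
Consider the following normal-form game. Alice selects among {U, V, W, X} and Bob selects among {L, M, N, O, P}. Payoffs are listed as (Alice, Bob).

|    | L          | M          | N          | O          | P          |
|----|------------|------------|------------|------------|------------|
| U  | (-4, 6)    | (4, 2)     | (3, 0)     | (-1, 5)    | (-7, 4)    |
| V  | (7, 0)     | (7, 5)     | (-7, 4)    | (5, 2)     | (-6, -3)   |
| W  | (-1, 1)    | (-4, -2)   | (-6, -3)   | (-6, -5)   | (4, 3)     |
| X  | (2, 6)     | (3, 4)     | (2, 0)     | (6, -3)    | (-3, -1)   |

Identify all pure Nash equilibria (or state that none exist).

A profile is a Nash equilibrium when each player is best-responding to the other.
Alice's best responses — vs L: V (payoff 7); vs M: V (payoff 7); vs N: U (payoff 3); vs O: X (payoff 6); vs P: W (payoff 4).
Bob's best responses — vs U: L (payoff 6); vs V: M (payoff 5); vs W: P (payoff 3); vs X: L (payoff 6).
Mutual best responses occur at (V, M) and (W, P); at each, neither player gains by switching.

(V, M) and (W, P)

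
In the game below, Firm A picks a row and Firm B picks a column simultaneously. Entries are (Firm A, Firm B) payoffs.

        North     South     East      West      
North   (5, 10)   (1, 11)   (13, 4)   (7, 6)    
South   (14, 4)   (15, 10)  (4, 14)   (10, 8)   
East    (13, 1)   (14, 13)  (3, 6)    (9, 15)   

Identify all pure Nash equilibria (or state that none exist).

Check mutual best responses: a cell is a NE iff neither player can gain by unilaterally deviating.
Firm A's best responses — vs North: South (payoff 14); vs South: South (payoff 15); vs East: North (payoff 13); vs West: South (payoff 10).
Firm B's best responses — vs North: South (payoff 11); vs South: East (payoff 14); vs East: West (payoff 15).
No cell has both players best-responding. For instance, Firm A's best reply to East is North, but against North Firm B prefers South over East.

None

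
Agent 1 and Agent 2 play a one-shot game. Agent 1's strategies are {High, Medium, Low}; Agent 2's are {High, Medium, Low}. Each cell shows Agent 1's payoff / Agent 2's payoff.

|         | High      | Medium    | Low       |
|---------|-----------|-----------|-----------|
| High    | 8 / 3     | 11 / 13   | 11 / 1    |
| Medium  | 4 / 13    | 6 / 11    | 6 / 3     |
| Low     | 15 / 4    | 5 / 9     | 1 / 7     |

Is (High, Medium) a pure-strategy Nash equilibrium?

Holding Agent 2 at Medium: Agent 1 gets 11 from High, versus 6 from Medium, 5 from Low. No profitable deviation for Agent 1.
Holding Agent 1 at High: Agent 2 gets 13 from Medium, versus 3 from High, 1 from Low. No profitable deviation for Agent 2 either.

Yes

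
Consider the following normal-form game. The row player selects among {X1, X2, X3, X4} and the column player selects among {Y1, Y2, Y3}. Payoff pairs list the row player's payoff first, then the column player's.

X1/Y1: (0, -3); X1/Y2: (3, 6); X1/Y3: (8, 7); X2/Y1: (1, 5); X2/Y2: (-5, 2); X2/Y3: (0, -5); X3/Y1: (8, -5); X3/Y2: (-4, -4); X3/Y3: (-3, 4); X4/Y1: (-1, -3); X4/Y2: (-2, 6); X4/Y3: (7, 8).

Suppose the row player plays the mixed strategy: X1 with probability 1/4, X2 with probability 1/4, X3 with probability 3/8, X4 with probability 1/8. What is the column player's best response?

Y3

Compute the column player's expected payoff from each pure strategy against the given mix.
Y1: (1/4)·(-3) + (1/4)·5 + (3/8)·(-5) + (1/8)·(-3) = -7/4
Y2: (1/4)·6 + (1/4)·2 + (3/8)·(-4) + (1/8)·6 = 5/4
Y3: (1/4)·7 + (1/4)·(-5) + (3/8)·4 + (1/8)·8 = 3
Highest expected payoff is 3, from Y3.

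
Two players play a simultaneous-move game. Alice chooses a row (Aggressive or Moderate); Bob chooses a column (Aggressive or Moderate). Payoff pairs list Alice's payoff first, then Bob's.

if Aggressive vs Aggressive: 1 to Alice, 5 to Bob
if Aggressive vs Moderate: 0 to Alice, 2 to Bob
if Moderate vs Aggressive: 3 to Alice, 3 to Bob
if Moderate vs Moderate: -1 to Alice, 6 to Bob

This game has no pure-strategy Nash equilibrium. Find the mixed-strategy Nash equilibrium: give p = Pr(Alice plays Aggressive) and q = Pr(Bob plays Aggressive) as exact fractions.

p = 1/2, q = 1/3

In a mixed NE each player is indifferent between their pure strategies, so the opponent's mix sets the indifference.
Bob indifferent between Aggressive and Moderate: p·5 + (1−p)·3 = p·2 + (1−p)·6 ⟹ 3 + 2p = 6 + (-4)p ⟹ p = 1/2.
Alice indifferent between Aggressive and Moderate: q·1 + (1−q)·0 = q·3 + (1−q)·(-1) ⟹ 0 + 1q = (-1) + 4q ⟹ q = 1/3.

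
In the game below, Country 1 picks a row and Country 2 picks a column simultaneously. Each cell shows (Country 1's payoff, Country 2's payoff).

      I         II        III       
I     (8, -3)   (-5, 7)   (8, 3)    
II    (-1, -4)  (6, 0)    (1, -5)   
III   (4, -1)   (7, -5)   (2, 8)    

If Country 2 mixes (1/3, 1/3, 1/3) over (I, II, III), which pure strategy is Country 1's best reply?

Compute Country 1's expected payoff from each pure strategy against the given mix.
I: (1/3)·8 + (1/3)·(-5) + (1/3)·8 = 11/3
II: (1/3)·(-1) + (1/3)·6 + (1/3)·1 = 2
III: (1/3)·4 + (1/3)·7 + (1/3)·2 = 13/3
Highest expected payoff is 13/3, from III.

III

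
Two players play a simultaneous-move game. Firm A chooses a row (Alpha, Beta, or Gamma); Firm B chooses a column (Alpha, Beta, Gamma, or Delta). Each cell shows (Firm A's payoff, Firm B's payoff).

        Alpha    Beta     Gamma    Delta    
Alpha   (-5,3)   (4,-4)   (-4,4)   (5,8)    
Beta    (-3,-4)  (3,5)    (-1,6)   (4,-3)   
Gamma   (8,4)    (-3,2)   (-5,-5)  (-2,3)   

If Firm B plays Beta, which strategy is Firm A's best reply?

With Firm B fixed at Beta, Firm A's payoffs are: Alpha → 4, Beta → 3, Gamma → -3.
The maximum is 4, achieved by Alpha.

Alpha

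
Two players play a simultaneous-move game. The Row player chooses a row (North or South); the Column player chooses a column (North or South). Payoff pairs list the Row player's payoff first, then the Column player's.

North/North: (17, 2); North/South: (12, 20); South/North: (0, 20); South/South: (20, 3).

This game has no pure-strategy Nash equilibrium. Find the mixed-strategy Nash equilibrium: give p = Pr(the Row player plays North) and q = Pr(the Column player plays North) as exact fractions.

Each player's mixing probability is pinned down by making the *other* player indifferent.
The Column player indifferent between North and South: p·2 + (1−p)·20 = p·20 + (1−p)·3 ⟹ 20 + (-18)p = 3 + 17p ⟹ p = 17/35.
The Row player indifferent between North and South: q·17 + (1−q)·12 = q·0 + (1−q)·20 ⟹ 12 + 5q = 20 + (-20)q ⟹ q = 8/25.

p = 17/35, q = 8/25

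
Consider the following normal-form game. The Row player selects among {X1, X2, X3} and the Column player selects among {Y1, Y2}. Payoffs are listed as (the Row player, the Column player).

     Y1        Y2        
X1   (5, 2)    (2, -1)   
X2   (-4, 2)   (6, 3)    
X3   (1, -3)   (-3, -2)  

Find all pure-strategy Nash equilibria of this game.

(X1, Y1) and (X2, Y2)

Find each player's best response to every opponent strategy; NE are the intersections.
The Row player's best responses — vs Y1: X1 (payoff 5); vs Y2: X2 (payoff 6).
The Column player's best responses — vs X1: Y1 (payoff 2); vs X2: Y2 (payoff 3); vs X3: Y2 (payoff -2).
Mutual best responses occur at (X1, Y1) and (X2, Y2); at each, neither player gains by switching.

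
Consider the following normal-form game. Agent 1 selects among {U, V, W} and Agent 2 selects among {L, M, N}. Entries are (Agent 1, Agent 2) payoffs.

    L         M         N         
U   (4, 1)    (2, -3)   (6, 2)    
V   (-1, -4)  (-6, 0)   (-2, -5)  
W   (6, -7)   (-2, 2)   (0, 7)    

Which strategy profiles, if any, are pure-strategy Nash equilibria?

(U, N)

Find each player's best response to every opponent strategy; NE are the intersections.
Agent 1's best responses — vs L: W (payoff 6); vs M: U (payoff 2); vs N: U (payoff 6).
Agent 2's best responses — vs U: N (payoff 2); vs V: M (payoff 0); vs W: N (payoff 7).
The only mutual best response is (U, N); neither player gains by switching there.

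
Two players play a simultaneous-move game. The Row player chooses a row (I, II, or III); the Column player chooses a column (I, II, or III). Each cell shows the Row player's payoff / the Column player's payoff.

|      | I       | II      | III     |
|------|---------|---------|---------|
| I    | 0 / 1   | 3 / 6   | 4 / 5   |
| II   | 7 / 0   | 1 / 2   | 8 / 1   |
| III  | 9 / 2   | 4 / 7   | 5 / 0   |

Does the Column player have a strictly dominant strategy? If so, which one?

II

A strategy is strictly dominant if it gives the Column player a strictly higher payoff than every other strategy, against every choice by the opponent.
II strictly dominates: vs I: 6 > each of {1, 5}; vs II: 2 > each of {0, 1}; vs III: 7 > each of {2, 0}.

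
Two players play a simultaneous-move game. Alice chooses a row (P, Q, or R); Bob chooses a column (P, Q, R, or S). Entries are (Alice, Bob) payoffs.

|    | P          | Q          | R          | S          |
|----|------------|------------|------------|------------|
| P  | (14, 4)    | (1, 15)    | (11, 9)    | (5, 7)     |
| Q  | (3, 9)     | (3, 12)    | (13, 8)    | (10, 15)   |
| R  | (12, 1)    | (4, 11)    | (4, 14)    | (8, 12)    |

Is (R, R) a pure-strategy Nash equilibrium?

Holding Bob at R: Alice gets 4 from R but could get 13 by switching to Q. Alice has a profitable deviation.

No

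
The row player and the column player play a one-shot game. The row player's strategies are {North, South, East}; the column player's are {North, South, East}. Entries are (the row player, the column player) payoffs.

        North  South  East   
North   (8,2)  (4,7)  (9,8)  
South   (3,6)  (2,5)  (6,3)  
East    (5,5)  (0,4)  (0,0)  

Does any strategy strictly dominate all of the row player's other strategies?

North

Check whether one of the row player's strategies beats all alternatives regardless of what the opponent does.
North strictly dominates: vs North: 8 > each of {3, 5}; vs South: 4 > each of {2, 0}; vs East: 9 > each of {6, 0}.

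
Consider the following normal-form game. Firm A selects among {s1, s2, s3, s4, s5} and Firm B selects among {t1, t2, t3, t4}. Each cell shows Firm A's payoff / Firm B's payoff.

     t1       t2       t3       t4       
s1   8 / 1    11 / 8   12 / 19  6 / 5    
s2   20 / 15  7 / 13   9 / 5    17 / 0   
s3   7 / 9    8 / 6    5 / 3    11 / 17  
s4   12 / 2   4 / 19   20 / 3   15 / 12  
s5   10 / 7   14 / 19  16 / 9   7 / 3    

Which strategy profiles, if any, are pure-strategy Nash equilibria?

Check mutual best responses: a cell is a NE iff neither player can gain by unilaterally deviating.
Firm A's best responses — vs t1: s2 (payoff 20); vs t2: s5 (payoff 14); vs t3: s4 (payoff 20); vs t4: s2 (payoff 17).
Firm B's best responses — vs s1: t3 (payoff 19); vs s2: t1 (payoff 15); vs s3: t4 (payoff 17); vs s4: t2 (payoff 19); vs s5: t2 (payoff 19).
Mutual best responses occur at (s2, t1) and (s5, t2); at each, neither player gains by switching.

(s2, t1) and (s5, t2)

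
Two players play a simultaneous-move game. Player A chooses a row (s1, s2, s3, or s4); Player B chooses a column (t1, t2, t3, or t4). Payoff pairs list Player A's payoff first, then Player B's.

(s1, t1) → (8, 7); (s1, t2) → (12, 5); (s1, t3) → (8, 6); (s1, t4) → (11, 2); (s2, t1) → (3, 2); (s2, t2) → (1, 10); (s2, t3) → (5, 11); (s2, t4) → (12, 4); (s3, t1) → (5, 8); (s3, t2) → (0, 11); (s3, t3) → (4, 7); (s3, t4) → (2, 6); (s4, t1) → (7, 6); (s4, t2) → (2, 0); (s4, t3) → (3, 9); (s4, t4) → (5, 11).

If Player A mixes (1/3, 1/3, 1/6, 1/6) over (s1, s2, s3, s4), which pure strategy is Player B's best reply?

t3

Player B's best reply maximizes expected payoff against the mix.
t1: (1/3)·7 + (1/3)·2 + (1/6)·8 + (1/6)·6 = 16/3
t2: (1/3)·5 + (1/3)·10 + (1/6)·11 + (1/6)·0 = 41/6
t3: (1/3)·6 + (1/3)·11 + (1/6)·7 + (1/6)·9 = 25/3
t4: (1/3)·2 + (1/3)·4 + (1/6)·6 + (1/6)·11 = 29/6
Highest expected payoff is 25/3, from t3.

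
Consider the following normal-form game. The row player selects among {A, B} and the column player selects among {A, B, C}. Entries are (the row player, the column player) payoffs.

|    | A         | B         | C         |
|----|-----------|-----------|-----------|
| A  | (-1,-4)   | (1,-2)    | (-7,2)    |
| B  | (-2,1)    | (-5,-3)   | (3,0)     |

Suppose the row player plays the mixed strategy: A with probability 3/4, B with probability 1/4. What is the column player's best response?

C

Compute the column player's expected payoff from each pure strategy against the given mix.
A: (3/4)·(-4) + (1/4)·1 = -11/4
B: (3/4)·(-2) + (1/4)·(-3) = -9/4
C: (3/4)·2 + (1/4)·0 = 3/2
Highest expected payoff is 3/2, from C.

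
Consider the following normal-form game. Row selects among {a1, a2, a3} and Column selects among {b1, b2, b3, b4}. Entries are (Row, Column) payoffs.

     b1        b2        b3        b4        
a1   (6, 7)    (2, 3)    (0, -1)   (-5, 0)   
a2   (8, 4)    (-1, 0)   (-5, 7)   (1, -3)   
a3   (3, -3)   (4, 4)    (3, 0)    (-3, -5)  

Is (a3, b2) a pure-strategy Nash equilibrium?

Yes

Holding Column at b2: Row gets 4 from a3, versus 2 from a1, -1 from a2. No profitable deviation for Row.
Holding Row at a3: Column gets 4 from b2, versus -3 from b1, 0 from b3, -5 from b4. No profitable deviation for Column either.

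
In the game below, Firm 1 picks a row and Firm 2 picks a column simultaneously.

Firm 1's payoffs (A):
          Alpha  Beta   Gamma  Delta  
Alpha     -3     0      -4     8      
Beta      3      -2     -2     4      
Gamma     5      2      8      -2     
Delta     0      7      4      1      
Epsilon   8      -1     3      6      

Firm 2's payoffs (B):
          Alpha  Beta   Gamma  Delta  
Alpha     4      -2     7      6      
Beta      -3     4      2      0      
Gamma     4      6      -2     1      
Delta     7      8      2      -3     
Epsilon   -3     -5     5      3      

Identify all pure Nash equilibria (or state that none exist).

(Delta, Beta)

Find each player's best response to every opponent strategy; NE are the intersections.
Firm 1's best responses — vs Alpha: Epsilon (payoff 8); vs Beta: Delta (payoff 7); vs Gamma: Gamma (payoff 8); vs Delta: Alpha (payoff 8).
Firm 2's best responses — vs Alpha: Gamma (payoff 7); vs Beta: Beta (payoff 4); vs Gamma: Beta (payoff 6); vs Delta: Beta (payoff 8); vs Epsilon: Gamma (payoff 5).
The only mutual best response is (Delta, Beta); neither player gains by switching there.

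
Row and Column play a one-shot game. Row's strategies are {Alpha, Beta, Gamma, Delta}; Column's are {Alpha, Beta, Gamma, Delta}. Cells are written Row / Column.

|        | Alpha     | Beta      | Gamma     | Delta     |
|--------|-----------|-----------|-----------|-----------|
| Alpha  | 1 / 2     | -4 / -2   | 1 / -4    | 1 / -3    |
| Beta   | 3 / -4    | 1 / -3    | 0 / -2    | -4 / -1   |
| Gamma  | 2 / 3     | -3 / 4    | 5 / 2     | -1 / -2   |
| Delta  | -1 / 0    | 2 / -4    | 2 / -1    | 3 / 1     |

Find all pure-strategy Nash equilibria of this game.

(Delta, Delta)

A profile is a Nash equilibrium when each player is best-responding to the other.
Row's best responses — vs Alpha: Beta (payoff 3); vs Beta: Delta (payoff 2); vs Gamma: Gamma (payoff 5); vs Delta: Delta (payoff 3).
Column's best responses — vs Alpha: Alpha (payoff 2); vs Beta: Delta (payoff -1); vs Gamma: Beta (payoff 4); vs Delta: Delta (payoff 1).
The only mutual best response is (Delta, Delta); neither player gains by switching there.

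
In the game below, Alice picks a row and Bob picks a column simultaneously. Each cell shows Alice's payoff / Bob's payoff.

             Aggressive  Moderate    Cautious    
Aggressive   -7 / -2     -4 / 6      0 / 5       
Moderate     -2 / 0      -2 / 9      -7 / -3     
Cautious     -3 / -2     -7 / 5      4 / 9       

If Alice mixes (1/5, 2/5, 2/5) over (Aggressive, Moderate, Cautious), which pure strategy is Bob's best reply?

Compute Bob's expected payoff from each pure strategy against the given mix.
Aggressive: (1/5)·(-2) + (2/5)·0 + (2/5)·(-2) = -6/5
Moderate: (1/5)·6 + (2/5)·9 + (2/5)·5 = 34/5
Cautious: (1/5)·5 + (2/5)·(-3) + (2/5)·9 = 17/5
Highest expected payoff is 34/5, from Moderate.

Moderate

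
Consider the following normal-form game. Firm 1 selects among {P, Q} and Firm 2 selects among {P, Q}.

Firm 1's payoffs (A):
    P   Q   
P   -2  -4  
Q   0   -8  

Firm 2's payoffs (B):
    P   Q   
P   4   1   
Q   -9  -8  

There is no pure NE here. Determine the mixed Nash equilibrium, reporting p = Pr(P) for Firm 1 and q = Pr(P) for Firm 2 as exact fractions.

p = 1/4, q = 2/3

Each player's mixing probability is pinned down by making the *other* player indifferent.
Firm 2 indifferent between P and Q: p·4 + (1−p)·(-9) = p·1 + (1−p)·(-8) ⟹ (-9) + 13p = (-8) + 9p ⟹ p = 1/4.
Firm 1 indifferent between P and Q: q·(-2) + (1−q)·(-4) = q·0 + (1−q)·(-8) ⟹ (-4) + 2q = (-8) + 8q ⟹ q = 2/3.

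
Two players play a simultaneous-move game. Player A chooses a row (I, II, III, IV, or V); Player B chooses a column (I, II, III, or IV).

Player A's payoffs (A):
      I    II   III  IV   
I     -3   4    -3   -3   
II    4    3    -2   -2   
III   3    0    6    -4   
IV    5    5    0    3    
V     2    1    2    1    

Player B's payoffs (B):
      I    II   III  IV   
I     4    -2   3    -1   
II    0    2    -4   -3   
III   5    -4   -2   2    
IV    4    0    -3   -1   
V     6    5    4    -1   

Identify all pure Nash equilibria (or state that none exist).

Find each player's best response to every opponent strategy; NE are the intersections.
Player A's best responses — vs I: IV (payoff 5); vs II: IV (payoff 5); vs III: III (payoff 6); vs IV: IV (payoff 3).
Player B's best responses — vs I: I (payoff 4); vs II: II (payoff 2); vs III: I (payoff 5); vs IV: I (payoff 4); vs V: I (payoff 6).
The only mutual best response is (IV, I); neither player gains by switching there.

(IV, I)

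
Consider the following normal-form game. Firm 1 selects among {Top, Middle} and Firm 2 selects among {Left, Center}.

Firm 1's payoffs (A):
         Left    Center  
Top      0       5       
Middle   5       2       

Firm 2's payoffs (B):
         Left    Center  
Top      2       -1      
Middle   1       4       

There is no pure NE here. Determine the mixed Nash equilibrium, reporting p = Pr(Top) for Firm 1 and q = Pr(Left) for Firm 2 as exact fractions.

Each player's mixing probability is pinned down by making the *other* player indifferent.
Firm 2 indifferent between Left and Center: p·2 + (1−p)·1 = p·(-1) + (1−p)·4 ⟹ 1 + 1p = 4 + (-5)p ⟹ p = 1/2.
Firm 1 indifferent between Top and Middle: q·0 + (1−q)·5 = q·5 + (1−q)·2 ⟹ 5 + (-5)q = 2 + 3q ⟹ q = 3/8.

p = 1/2, q = 3/8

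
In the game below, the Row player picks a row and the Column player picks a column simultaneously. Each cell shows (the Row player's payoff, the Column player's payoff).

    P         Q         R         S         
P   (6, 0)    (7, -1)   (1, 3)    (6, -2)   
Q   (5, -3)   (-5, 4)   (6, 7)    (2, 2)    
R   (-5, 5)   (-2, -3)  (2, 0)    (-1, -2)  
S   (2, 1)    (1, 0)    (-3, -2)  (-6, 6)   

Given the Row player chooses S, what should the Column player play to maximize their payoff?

With the Row player fixed at S, the Column player's payoffs are: P → 1, Q → 0, R → -2, S → 6.
The maximum is 6, achieved by S.

S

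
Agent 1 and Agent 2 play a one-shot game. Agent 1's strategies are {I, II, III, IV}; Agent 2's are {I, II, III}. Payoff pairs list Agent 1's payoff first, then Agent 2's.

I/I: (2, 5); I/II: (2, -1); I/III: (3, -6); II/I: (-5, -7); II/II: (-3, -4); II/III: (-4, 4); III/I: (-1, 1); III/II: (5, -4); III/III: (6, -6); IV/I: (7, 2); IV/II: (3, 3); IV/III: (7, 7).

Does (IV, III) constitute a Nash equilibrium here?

Yes

Holding Agent 2 at III: Agent 1 gets 7 from IV, versus 3 from I, -4 from II, 6 from III. No profitable deviation for Agent 1.
Holding Agent 1 at IV: Agent 2 gets 7 from III, versus 2 from I, 3 from II. No profitable deviation for Agent 2 either.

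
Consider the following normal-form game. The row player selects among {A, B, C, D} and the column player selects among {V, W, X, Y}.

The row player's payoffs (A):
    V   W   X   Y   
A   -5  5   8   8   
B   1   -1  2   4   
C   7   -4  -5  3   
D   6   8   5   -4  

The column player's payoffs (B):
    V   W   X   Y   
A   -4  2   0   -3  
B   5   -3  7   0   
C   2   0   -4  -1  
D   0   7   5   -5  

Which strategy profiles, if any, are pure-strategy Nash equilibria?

(C, V) and (D, W)

Find each player's best response to every opponent strategy; NE are the intersections.
The row player's best responses — vs V: C (payoff 7); vs W: D (payoff 8); vs X: A (payoff 8); vs Y: A (payoff 8).
The column player's best responses — vs A: W (payoff 2); vs B: X (payoff 7); vs C: V (payoff 2); vs D: W (payoff 7).
Mutual best responses occur at (C, V) and (D, W); at each, neither player gains by switching.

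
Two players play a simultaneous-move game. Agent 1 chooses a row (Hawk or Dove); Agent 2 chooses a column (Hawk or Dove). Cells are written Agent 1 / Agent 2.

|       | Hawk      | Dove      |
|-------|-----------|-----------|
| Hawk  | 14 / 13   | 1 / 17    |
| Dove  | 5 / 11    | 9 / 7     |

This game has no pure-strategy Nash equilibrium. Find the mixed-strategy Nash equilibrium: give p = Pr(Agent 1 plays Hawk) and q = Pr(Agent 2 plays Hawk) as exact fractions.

p = 1/2, q = 8/17

In a mixed NE each player is indifferent between their pure strategies, so the opponent's mix sets the indifference.
Agent 2 indifferent between Hawk and Dove: p·13 + (1−p)·11 = p·17 + (1−p)·7 ⟹ 11 + 2p = 7 + 10p ⟹ p = 1/2.
Agent 1 indifferent between Hawk and Dove: q·14 + (1−q)·1 = q·5 + (1−q)·9 ⟹ 1 + 13q = 9 + (-4)q ⟹ q = 8/17.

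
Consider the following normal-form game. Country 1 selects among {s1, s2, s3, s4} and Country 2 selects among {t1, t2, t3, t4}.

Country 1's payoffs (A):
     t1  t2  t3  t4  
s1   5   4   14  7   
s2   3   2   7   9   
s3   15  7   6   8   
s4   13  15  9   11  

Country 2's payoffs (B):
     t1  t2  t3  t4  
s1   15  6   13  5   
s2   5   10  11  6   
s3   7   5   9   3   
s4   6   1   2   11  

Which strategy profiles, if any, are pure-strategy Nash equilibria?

Find each player's best response to every opponent strategy; NE are the intersections.
Country 1's best responses — vs t1: s3 (payoff 15); vs t2: s4 (payoff 15); vs t3: s1 (payoff 14); vs t4: s4 (payoff 11).
Country 2's best responses — vs s1: t1 (payoff 15); vs s2: t3 (payoff 11); vs s3: t3 (payoff 9); vs s4: t4 (payoff 11).
The only mutual best response is (s4, t4); neither player gains by switching there.

(s4, t4)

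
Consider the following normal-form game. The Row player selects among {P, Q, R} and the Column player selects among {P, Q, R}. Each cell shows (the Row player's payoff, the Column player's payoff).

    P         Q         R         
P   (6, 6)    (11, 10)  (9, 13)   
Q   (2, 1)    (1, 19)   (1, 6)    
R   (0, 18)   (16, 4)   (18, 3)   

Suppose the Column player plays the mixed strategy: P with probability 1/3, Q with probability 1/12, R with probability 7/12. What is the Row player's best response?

Compute the Row player's expected payoff from each pure strategy against the given mix.
P: (1/3)·6 + (1/12)·11 + (7/12)·9 = 49/6
Q: (1/3)·2 + (1/12)·1 + (7/12)·1 = 4/3
R: (1/3)·0 + (1/12)·16 + (7/12)·18 = 71/6
Highest expected payoff is 71/6, from R.

R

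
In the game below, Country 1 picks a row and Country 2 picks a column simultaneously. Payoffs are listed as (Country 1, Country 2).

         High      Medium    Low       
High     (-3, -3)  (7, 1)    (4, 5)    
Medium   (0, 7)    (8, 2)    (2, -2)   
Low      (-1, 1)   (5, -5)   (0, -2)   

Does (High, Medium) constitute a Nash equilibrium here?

Holding Country 2 at Medium: Country 1 gets 7 from High but could get 8 by switching to Medium. Country 1 has a profitable deviation.

No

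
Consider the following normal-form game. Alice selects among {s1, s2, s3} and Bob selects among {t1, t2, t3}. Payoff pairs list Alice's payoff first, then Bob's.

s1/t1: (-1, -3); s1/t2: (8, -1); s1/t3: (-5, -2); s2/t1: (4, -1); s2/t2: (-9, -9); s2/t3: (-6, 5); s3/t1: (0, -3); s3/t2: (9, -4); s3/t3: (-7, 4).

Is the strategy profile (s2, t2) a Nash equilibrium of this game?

Holding Bob at t2: Alice gets -9 from s2 but could get 9 by switching to s3. Alice has a profitable deviation.

No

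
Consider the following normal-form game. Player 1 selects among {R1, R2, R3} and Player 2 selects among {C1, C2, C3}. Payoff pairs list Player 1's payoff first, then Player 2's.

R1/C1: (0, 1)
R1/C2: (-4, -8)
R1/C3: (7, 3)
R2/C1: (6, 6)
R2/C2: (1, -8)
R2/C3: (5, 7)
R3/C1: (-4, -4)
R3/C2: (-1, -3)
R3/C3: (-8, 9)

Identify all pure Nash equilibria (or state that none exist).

(R1, C3)

Check mutual best responses: a cell is a NE iff neither player can gain by unilaterally deviating.
Player 1's best responses — vs C1: R2 (payoff 6); vs C2: R2 (payoff 1); vs C3: R1 (payoff 7).
Player 2's best responses — vs R1: C3 (payoff 3); vs R2: C3 (payoff 7); vs R3: C3 (payoff 9).
The only mutual best response is (R1, C3); neither player gains by switching there.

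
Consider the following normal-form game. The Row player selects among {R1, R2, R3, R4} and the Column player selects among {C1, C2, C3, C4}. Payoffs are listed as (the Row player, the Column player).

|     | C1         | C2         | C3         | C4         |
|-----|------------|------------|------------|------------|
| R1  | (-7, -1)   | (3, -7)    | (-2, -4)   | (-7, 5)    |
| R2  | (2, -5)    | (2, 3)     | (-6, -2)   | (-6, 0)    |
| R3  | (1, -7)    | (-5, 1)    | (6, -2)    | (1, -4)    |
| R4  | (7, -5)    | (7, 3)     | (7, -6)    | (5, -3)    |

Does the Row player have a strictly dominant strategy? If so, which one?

R4

Check whether one of the Row player's strategies beats all alternatives regardless of what the opponent does.
R4 strictly dominates: vs C1: 7 > each of {-7, 2, 1}; vs C2: 7 > each of {3, 2, -5}; vs C3: 7 > each of {-2, -6, 6}; vs C4: 5 > each of {-7, -6, 1}.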